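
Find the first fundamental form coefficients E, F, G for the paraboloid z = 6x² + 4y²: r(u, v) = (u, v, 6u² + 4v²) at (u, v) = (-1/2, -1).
E = 37;  F = 48;  G = 65

Partials: r_u = (1, 0, 12*u), r_v = (0, 1, 8*v). As functions of (u, v):
  E = r_u · r_u = 144*u^2 + 1,
  F = r_u · r_v = 96*u*v,
  G = r_v · r_v = 64*v^2 + 1.
Evaluating at (u, v) = (-1/2, -1): E = 37, F = 48, G = 65.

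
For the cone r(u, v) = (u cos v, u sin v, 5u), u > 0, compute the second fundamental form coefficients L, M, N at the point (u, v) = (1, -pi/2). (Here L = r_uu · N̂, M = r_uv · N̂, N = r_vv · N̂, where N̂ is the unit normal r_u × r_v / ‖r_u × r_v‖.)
L = 0;  M = 0;  N = 5*sqrt(26)/26

Compute the unit normal N̂(u, v) = (-5*sqrt(26)*u*cos(v)/(26*Abs(u)), -5*sqrt(26)*u*sin(v)/(26*Abs(u)), sqrt(26)*u/(26*Abs(u))), and the second partials r_uu, r_uv, r_vv. Take dot products:
  L(u, v) = r_uu · N̂ = 0,
  M(u, v) = r_uv · N̂ = 0,
  N(u, v) = r_vv · N̂ = 5*sqrt(26)*u^2/(26*Abs(u)).
Evaluating at (u, v) = (1, -pi/2):
  L = 0, M = 0, N = 5*sqrt(26)/26.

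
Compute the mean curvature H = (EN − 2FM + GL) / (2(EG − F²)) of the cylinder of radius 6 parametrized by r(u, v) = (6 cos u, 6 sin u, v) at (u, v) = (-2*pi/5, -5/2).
H = -1/12

With E = 36, F = 0, G = 1, L = -6, M = 0, N = 0, assemble
  H = (EN − 2FM + GL) / (2(EG − F²)) = -1/12.
At (u, v) = (-2*pi/5, -5/2): H = -1/12.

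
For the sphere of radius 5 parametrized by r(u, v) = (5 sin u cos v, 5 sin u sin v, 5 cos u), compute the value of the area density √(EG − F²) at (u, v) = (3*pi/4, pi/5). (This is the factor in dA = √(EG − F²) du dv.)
√(EG − F²)|_{(3*pi/4, pi/5)} = 25*sqrt(2)/2

E = 25, F = 0, G = 25*sin(u)^2, so EG − F² = 625*sin(u)^2. Taking the positive square root: √(EG − F²) = 25*Abs(sin(u)). At (u, v) = (3*pi/4, pi/5): 25*sqrt(2)/2.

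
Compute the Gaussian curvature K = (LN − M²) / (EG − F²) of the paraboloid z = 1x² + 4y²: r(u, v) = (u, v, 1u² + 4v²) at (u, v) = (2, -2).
K = 16/74529

Coefficients of the first fundamental form: E = 4*u^2 + 1, F = 16*u*v, G = 64*v^2 + 1.
Coefficients of the second fundamental form: L = 2/sqrt(4*u^2 + 64*v^2 + 1), M = 0, N = 8/sqrt(4*u^2 + 64*v^2 + 1).
Assemble K = (LN − M²)/(EG − F²) = 16/(16*u^4 + 512*u^2*v^2 + 8*u^2 + 4096*v^4 + 128*v^2 + 1). At (u, v) = (2, -2): K = 16/74529.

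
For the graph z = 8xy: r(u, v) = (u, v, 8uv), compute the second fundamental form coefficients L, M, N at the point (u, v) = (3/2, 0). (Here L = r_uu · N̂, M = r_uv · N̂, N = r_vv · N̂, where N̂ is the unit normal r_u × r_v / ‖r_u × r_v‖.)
L = 0;  M = 8*sqrt(145)/145;  N = 0

Compute the unit normal N̂(u, v) = (-8*v/sqrt(64*u^2 + 64*v^2 + 1), -8*u/sqrt(64*u^2 + 64*v^2 + 1), 1/sqrt(64*u^2 + 64*v^2 + 1)), and the second partials r_uu, r_uv, r_vv. Take dot products:
  L(u, v) = r_uu · N̂ = 0,
  M(u, v) = r_uv · N̂ = 8/sqrt(64*u^2 + 64*v^2 + 1),
  N(u, v) = r_vv · N̂ = 0.
Evaluating at (u, v) = (3/2, 0):
  L = 0, M = 8*sqrt(145)/145, N = 0.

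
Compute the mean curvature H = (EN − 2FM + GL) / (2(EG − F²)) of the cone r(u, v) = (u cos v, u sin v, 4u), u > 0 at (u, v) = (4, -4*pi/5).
H = sqrt(17)/34

With E = 17, F = 0, G = u^2, L = 0, M = 0, N = 4*sqrt(17)*u^2/(17*Abs(u)), assemble
  H = (EN − 2FM + GL) / (2(EG − F²)) = 2*sqrt(17)/(17*Abs(u)).
At (u, v) = (4, -4*pi/5): H = sqrt(17)/34.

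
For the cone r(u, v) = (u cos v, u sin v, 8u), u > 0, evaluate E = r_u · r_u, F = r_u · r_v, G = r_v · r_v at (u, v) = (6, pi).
E = 65;  F = 0;  G = 36

Partials: r_u = (cos(v), sin(v), 8), r_v = (-u*sin(v), u*cos(v), 0). As functions of (u, v):
  E = r_u · r_u = 65,
  F = r_u · r_v = 0,
  G = r_v · r_v = u^2.
Evaluating at (u, v) = (6, pi): E = 65, F = 0, G = 36.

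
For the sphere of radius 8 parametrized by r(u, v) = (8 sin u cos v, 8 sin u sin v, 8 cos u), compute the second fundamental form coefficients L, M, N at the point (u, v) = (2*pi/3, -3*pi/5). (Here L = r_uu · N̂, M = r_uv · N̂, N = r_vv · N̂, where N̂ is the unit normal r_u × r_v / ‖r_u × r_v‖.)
L = -8;  M = 0;  N = -6

Compute the unit normal N̂(u, v) = (sin(u)^2*cos(v)/Abs(sin(u)), sin(u)^2*sin(v)/Abs(sin(u)), sin(2*u)/(2*Abs(sin(u)))), and the second partials r_uu, r_uv, r_vv. Take dot products:
  L(u, v) = r_uu · N̂ = -8*sin(u)/Abs(sin(u)),
  M(u, v) = r_uv · N̂ = 0,
  N(u, v) = r_vv · N̂ = -8*sin(u)^3/Abs(sin(u)).
Evaluating at (u, v) = (2*pi/3, -3*pi/5):
  L = -8, M = 0, N = -6.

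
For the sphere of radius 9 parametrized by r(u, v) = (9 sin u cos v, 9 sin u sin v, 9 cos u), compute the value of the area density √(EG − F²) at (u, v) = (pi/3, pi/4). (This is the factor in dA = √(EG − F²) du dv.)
√(EG − F²)|_{(pi/3, pi/4)} = 81*sqrt(3)/2

E = 81, F = 0, G = 81*sin(u)^2, so EG − F² = 6561*sin(u)^2. Taking the positive square root: √(EG − F²) = 81*Abs(sin(u)). At (u, v) = (pi/3, pi/4): 81*sqrt(3)/2.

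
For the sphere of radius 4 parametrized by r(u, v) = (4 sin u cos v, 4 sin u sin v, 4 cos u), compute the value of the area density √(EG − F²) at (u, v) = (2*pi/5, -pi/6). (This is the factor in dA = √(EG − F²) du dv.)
√(EG − F²)|_{(2*pi/5, -pi/6)} = 4*sqrt(2*sqrt(5) + 10)

E = 16, F = 0, G = 16*sin(u)^2, so EG − F² = 256*sin(u)^2. Taking the positive square root: √(EG − F²) = 16*Abs(sin(u)). At (u, v) = (2*pi/5, -pi/6): 4*sqrt(2*sqrt(5) + 10).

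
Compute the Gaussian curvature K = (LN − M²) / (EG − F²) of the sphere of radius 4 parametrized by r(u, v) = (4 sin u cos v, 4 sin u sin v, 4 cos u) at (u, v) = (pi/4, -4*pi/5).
K = 1/16

Coefficients of the first fundamental form: E = 16, F = 0, G = 16*sin(u)^2.
Coefficients of the second fundamental form: L = -4*sin(u)/Abs(sin(u)), M = 0, N = -4*sin(u)^3/Abs(sin(u)).
Assemble K = (LN − M²)/(EG − F²) = 1/16. At (u, v) = (pi/4, -4*pi/5): K = 1/16.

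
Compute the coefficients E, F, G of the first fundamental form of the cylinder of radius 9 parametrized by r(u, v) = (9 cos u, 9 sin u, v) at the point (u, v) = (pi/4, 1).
E = 81;  F = 0;  G = 1

Partials: r_u = (-9*sin(u), 9*cos(u), 0), r_v = (0, 0, 1). As functions of (u, v):
  E = r_u · r_u = 81,
  F = r_u · r_v = 0,
  G = r_v · r_v = 1.
Evaluating at (u, v) = (pi/4, 1): E = 81, F = 0, G = 1.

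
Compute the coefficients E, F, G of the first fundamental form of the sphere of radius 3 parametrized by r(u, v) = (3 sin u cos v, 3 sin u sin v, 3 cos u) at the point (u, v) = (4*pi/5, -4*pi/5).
E = 9;  F = 0;  G = 45/8 - 9*sqrt(5)/8

Partials: r_u = (3*cos(u)*cos(v), 3*sin(v)*cos(u), -3*sin(u)), r_v = (-3*sin(u)*sin(v), 3*sin(u)*cos(v), 0). As functions of (u, v):
  E = r_u · r_u = 9,
  F = r_u · r_v = 0,
  G = r_v · r_v = 9*sin(u)^2.
Evaluating at (u, v) = (4*pi/5, -4*pi/5): E = 9, F = 0, G = 45/8 - 9*sqrt(5)/8.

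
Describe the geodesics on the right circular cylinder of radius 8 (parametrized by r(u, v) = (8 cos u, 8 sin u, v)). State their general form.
The cylinder is flat (K = 0) and locally isometric to the plane via the development (u, v) ↦ (8 u, v). Geodesics are the pre-images of straight lines: circles (v constant), vertical lines (u constant), and helices (v = c · u + d) for constants c, d.

A right cylinder has E = 8², F = 0, G = 1, so EG − F² = 8², and L = −8, M = N = 0, giving K = (LN − M²)/(EG − F²) = 0 everywhere. A flat surface is locally isometric to the Euclidean plane via the map (u, v) ↦ (8 u, v). Straight lines in the (x̃, ỹ) plane pull back to: (a) horizontal circles (v = const), (b) vertical generators (u = const), and (c) helices (8 u tan θ = v, i.e. v = c · u + d).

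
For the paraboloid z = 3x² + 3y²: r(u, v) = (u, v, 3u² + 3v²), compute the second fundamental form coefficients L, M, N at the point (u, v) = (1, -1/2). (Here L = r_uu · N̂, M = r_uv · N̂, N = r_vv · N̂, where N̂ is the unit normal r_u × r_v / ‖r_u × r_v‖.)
L = 3*sqrt(46)/23;  M = 0;  N = 3*sqrt(46)/23

Compute the unit normal N̂(u, v) = (-6*u/sqrt(36*u^2 + 36*v^2 + 1), -6*v/sqrt(36*u^2 + 36*v^2 + 1), 1/sqrt(36*u^2 + 36*v^2 + 1)), and the second partials r_uu, r_uv, r_vv. Take dot products:
  L(u, v) = r_uu · N̂ = 6/sqrt(36*u^2 + 36*v^2 + 1),
  M(u, v) = r_uv · N̂ = 0,
  N(u, v) = r_vv · N̂ = 6/sqrt(36*u^2 + 36*v^2 + 1).
Evaluating at (u, v) = (1, -1/2):
  L = 3*sqrt(46)/23, M = 0, N = 3*sqrt(46)/23.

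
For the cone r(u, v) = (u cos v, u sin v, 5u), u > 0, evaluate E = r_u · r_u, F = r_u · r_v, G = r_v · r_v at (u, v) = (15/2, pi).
E = 26;  F = 0;  G = 225/4

Partials: r_u = (cos(v), sin(v), 5), r_v = (-u*sin(v), u*cos(v), 0). As functions of (u, v):
  E = r_u · r_u = 26,
  F = r_u · r_v = 0,
  G = r_v · r_v = u^2.
Evaluating at (u, v) = (15/2, pi): E = 26, F = 0, G = 225/4.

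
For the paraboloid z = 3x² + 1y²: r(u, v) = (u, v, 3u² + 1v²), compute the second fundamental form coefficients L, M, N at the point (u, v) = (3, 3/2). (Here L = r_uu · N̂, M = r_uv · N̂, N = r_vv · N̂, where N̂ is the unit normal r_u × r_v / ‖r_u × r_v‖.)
L = 3*sqrt(334)/167;  M = 0;  N = sqrt(334)/167

Compute the unit normal N̂(u, v) = (-6*u/sqrt(36*u^2 + 4*v^2 + 1), -2*v/sqrt(36*u^2 + 4*v^2 + 1), 1/sqrt(36*u^2 + 4*v^2 + 1)), and the second partials r_uu, r_uv, r_vv. Take dot products:
  L(u, v) = r_uu · N̂ = 6/sqrt(36*u^2 + 4*v^2 + 1),
  M(u, v) = r_uv · N̂ = 0,
  N(u, v) = r_vv · N̂ = 2/sqrt(36*u^2 + 4*v^2 + 1).
Evaluating at (u, v) = (3, 3/2):
  L = 3*sqrt(334)/167, M = 0, N = sqrt(334)/167.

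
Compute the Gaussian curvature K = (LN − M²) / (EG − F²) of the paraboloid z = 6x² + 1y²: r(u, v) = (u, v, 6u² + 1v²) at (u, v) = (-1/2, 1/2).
K = 6/361

Coefficients of the first fundamental form: E = 144*u^2 + 1, F = 24*u*v, G = 4*v^2 + 1.
Coefficients of the second fundamental form: L = 12/sqrt(144*u^2 + 4*v^2 + 1), M = 0, N = 2/sqrt(144*u^2 + 4*v^2 + 1).
Assemble K = (LN − M²)/(EG − F²) = 24/(20736*u^4 + 1152*u^2*v^2 + 288*u^2 + 16*v^4 + 8*v^2 + 1). At (u, v) = (-1/2, 1/2): K = 6/361.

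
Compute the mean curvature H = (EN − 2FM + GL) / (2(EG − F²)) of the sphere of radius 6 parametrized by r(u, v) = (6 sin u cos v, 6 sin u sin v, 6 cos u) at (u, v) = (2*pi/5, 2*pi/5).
H = -1/6

With E = 36, F = 0, G = 36*sin(u)^2, L = -6*sin(u)/Abs(sin(u)), M = 0, N = -6*sin(u)^3/Abs(sin(u)), assemble
  H = (EN − 2FM + GL) / (2(EG − F²)) = -sin(u)/(6*Abs(sin(u))).
At (u, v) = (2*pi/5, 2*pi/5): H = -1/6.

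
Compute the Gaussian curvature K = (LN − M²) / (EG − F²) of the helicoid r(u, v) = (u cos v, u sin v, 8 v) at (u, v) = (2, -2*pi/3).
K = -4/289

Coefficients of the first fundamental form: E = 1, F = 0, G = u^2 + 64.
Coefficients of the second fundamental form: L = 0, M = -8/sqrt(u^2 + 64), N = 0.
Assemble K = (LN − M²)/(EG − F²) = -64/(u^2 + 64)^2. At (u, v) = (2, -2*pi/3): K = -4/289.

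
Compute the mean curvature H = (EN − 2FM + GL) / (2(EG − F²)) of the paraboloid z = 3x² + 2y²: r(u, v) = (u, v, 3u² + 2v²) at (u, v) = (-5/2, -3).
H = 887*sqrt(370)/136900

With E = 36*u^2 + 1, F = 24*u*v, G = 16*v^2 + 1, L = 6/sqrt(36*u^2 + 16*v^2 + 1), M = 0, N = 4/sqrt(36*u^2 + 16*v^2 + 1), assemble
  H = (EN − 2FM + GL) / (2(EG − F²)) = (72*u^2 + 48*v^2 + 5)/(36*u^2 + 16*v^2 + 1)^(3/2).
At (u, v) = (-5/2, -3): H = 887*sqrt(370)/136900.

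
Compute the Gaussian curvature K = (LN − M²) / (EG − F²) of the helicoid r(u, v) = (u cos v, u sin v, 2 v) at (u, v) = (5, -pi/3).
K = -4/841

Coefficients of the first fundamental form: E = 1, F = 0, G = u^2 + 4.
Coefficients of the second fundamental form: L = 0, M = -2/sqrt(u^2 + 4), N = 0.
Assemble K = (LN − M²)/(EG − F²) = -4/(u^2 + 4)^2. At (u, v) = (5, -pi/3): K = -4/841.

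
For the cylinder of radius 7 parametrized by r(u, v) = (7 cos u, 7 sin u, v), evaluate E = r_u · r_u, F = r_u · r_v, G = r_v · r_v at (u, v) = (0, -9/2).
E = 49;  F = 0;  G = 1

Partials: r_u = (-7*sin(u), 7*cos(u), 0), r_v = (0, 0, 1). As functions of (u, v):
  E = r_u · r_u = 49,
  F = r_u · r_v = 0,
  G = r_v · r_v = 1.
Evaluating at (u, v) = (0, -9/2): E = 49, F = 0, G = 1.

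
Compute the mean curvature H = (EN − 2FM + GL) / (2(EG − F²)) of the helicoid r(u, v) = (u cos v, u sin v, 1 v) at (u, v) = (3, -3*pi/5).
H = 0

With E = 1, F = 0, G = u^2 + 1, L = 0, M = -1/sqrt(u^2 + 1), N = 0, assemble
  H = (EN − 2FM + GL) / (2(EG − F²)) = 0.
At (u, v) = (3, -3*pi/5): H = 0.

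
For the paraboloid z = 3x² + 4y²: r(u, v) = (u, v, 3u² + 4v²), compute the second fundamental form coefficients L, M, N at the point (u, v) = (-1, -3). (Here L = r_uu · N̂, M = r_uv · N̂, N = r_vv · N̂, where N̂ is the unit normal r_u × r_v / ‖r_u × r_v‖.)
L = 6*sqrt(613)/613;  M = 0;  N = 8*sqrt(613)/613

Compute the unit normal N̂(u, v) = (-6*u/sqrt(36*u^2 + 64*v^2 + 1), -8*v/sqrt(36*u^2 + 64*v^2 + 1), 1/sqrt(36*u^2 + 64*v^2 + 1)), and the second partials r_uu, r_uv, r_vv. Take dot products:
  L(u, v) = r_uu · N̂ = 6/sqrt(36*u^2 + 64*v^2 + 1),
  M(u, v) = r_uv · N̂ = 0,
  N(u, v) = r_vv · N̂ = 8/sqrt(36*u^2 + 64*v^2 + 1).
Evaluating at (u, v) = (-1, -3):
  L = 6*sqrt(613)/613, M = 0, N = 8*sqrt(613)/613.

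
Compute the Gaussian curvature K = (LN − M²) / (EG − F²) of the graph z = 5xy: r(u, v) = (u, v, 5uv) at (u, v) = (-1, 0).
K = -25/676

Coefficients of the first fundamental form: E = 25*v^2 + 1, F = 25*u*v, G = 25*u^2 + 1.
Coefficients of the second fundamental form: L = 0, M = 5/sqrt(25*u^2 + 25*v^2 + 1), N = 0.
Assemble K = (LN − M²)/(EG − F²) = -25/(625*u^4 + 1250*u^2*v^2 + 50*u^2 + 625*v^4 + 50*v^2 + 1). At (u, v) = (-1, 0): K = -25/676.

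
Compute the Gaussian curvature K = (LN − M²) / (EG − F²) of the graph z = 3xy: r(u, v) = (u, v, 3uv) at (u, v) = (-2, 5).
K = -9/68644

Coefficients of the first fundamental form: E = 9*v^2 + 1, F = 9*u*v, G = 9*u^2 + 1.
Coefficients of the second fundamental form: L = 0, M = 3/sqrt(9*u^2 + 9*v^2 + 1), N = 0.
Assemble K = (LN − M²)/(EG − F²) = -9/(81*u^4 + 162*u^2*v^2 + 18*u^2 + 81*v^4 + 18*v^2 + 1). At (u, v) = (-2, 5): K = -9/68644.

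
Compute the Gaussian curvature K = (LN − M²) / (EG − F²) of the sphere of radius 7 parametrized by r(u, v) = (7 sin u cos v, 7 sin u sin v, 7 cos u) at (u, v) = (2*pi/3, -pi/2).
K = 1/49

Coefficients of the first fundamental form: E = 49, F = 0, G = 49*sin(u)^2.
Coefficients of the second fundamental form: L = -7*sin(u)/Abs(sin(u)), M = 0, N = -7*sin(u)^3/Abs(sin(u)).
Assemble K = (LN − M²)/(EG − F²) = 1/49. At (u, v) = (2*pi/3, -pi/2): K = 1/49.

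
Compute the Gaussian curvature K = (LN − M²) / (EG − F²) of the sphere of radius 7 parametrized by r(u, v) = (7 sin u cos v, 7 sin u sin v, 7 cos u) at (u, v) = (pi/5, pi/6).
K = 1/49

Coefficients of the first fundamental form: E = 49, F = 0, G = 49*sin(u)^2.
Coefficients of the second fundamental form: L = -7*sin(u)/Abs(sin(u)), M = 0, N = -7*sin(u)^3/Abs(sin(u)).
Assemble K = (LN − M²)/(EG − F²) = 1/49. At (u, v) = (pi/5, pi/6): K = 1/49.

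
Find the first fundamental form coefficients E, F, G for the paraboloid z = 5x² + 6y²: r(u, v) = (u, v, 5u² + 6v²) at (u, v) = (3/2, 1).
E = 226;  F = 180;  G = 145

Partials: r_u = (1, 0, 10*u), r_v = (0, 1, 12*v). As functions of (u, v):
  E = r_u · r_u = 100*u^2 + 1,
  F = r_u · r_v = 120*u*v,
  G = r_v · r_v = 144*v^2 + 1.
Evaluating at (u, v) = (3/2, 1): E = 226, F = 180, G = 145.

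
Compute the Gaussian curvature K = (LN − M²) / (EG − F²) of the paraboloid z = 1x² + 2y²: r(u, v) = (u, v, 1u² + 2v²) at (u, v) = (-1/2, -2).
K = 2/1089

Coefficients of the first fundamental form: E = 4*u^2 + 1, F = 8*u*v, G = 16*v^2 + 1.
Coefficients of the second fundamental form: L = 2/sqrt(4*u^2 + 16*v^2 + 1), M = 0, N = 4/sqrt(4*u^2 + 16*v^2 + 1).
Assemble K = (LN − M²)/(EG − F²) = 8/(16*u^4 + 128*u^2*v^2 + 8*u^2 + 256*v^4 + 32*v^2 + 1). At (u, v) = (-1/2, -2): K = 2/1089.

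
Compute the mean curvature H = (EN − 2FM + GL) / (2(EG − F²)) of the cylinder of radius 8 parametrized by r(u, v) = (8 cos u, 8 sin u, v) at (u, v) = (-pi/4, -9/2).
H = -1/16

With E = 64, F = 0, G = 1, L = -8, M = 0, N = 0, assemble
  H = (EN − 2FM + GL) / (2(EG − F²)) = -1/16.
At (u, v) = (-pi/4, -9/2): H = -1/16.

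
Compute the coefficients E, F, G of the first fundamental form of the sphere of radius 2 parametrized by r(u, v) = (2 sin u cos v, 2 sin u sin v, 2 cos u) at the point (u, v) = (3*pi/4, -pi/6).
E = 4;  F = 0;  G = 2

Partials: r_u = (2*cos(u)*cos(v), 2*sin(v)*cos(u), -2*sin(u)), r_v = (-2*sin(u)*sin(v), 2*sin(u)*cos(v), 0). As functions of (u, v):
  E = r_u · r_u = 4,
  F = r_u · r_v = 0,
  G = r_v · r_v = 4*sin(u)^2.
Evaluating at (u, v) = (3*pi/4, -pi/6): E = 4, F = 0, G = 2.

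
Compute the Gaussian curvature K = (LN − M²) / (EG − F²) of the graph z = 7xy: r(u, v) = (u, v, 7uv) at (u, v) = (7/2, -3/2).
K = -196/2024929

Coefficients of the first fundamental form: E = 49*v^2 + 1, F = 49*u*v, G = 49*u^2 + 1.
Coefficients of the second fundamental form: L = 0, M = 7/sqrt(49*u^2 + 49*v^2 + 1), N = 0.
Assemble K = (LN − M²)/(EG − F²) = -49/(2401*u^4 + 4802*u^2*v^2 + 98*u^2 + 2401*v^4 + 98*v^2 + 1). At (u, v) = (7/2, -3/2): K = -196/2024929.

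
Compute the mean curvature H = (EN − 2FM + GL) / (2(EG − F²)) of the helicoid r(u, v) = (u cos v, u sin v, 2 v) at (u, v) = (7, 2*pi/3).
H = 0

With E = 1, F = 0, G = u^2 + 4, L = 0, M = -2/sqrt(u^2 + 4), N = 0, assemble
  H = (EN − 2FM + GL) / (2(EG − F²)) = 0.
At (u, v) = (7, 2*pi/3): H = 0.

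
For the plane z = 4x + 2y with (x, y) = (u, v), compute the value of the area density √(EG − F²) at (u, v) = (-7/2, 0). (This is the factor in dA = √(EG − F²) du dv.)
√(EG − F²)|_{(-7/2, 0)} = sqrt(21)

E = 17, F = 8, G = 5, so EG − F² = 21. Taking the positive square root: √(EG − F²) = sqrt(21). At (u, v) = (-7/2, 0): sqrt(21).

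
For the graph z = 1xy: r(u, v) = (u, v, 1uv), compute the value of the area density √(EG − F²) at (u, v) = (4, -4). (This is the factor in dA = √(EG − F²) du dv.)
√(EG − F²)|_{(4, -4)} = sqrt(33)

E = v^2 + 1, F = u*v, G = u^2 + 1, so EG − F² = u^2 + v^2 + 1. Taking the positive square root: √(EG − F²) = sqrt(u^2 + v^2 + 1). At (u, v) = (4, -4): sqrt(33).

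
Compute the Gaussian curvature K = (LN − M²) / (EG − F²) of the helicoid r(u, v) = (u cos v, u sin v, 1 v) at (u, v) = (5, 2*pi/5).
K = -1/676

Coefficients of the first fundamental form: E = 1, F = 0, G = u^2 + 1.
Coefficients of the second fundamental form: L = 0, M = -1/sqrt(u^2 + 1), N = 0.
Assemble K = (LN − M²)/(EG − F²) = -1/(u^2 + 1)^2. At (u, v) = (5, 2*pi/5): K = -1/676.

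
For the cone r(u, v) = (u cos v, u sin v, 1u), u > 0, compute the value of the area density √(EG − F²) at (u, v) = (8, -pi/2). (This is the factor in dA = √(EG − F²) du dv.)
√(EG − F²)|_{(8, -pi/2)} = 8*sqrt(2)

E = 2, F = 0, G = u^2, so EG − F² = 2*u^2. Taking the positive square root: √(EG − F²) = sqrt(2)*Abs(u). At (u, v) = (8, -pi/2): 8*sqrt(2).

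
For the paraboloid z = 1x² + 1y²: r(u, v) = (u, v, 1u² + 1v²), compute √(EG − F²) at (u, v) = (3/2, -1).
√(EG − F²)|_{(3/2, -1)} = sqrt(14)

E = 4*u^2 + 1, F = 4*u*v, G = 4*v^2 + 1; EG − F² = 4*u^2 + 4*v^2 + 1; √(EG − F²) = sqrt(4*u^2 + 4*v^2 + 1). At the given point: sqrt(14).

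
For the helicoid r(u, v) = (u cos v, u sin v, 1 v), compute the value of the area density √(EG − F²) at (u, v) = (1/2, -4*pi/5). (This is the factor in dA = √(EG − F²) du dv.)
√(EG − F²)|_{(1/2, -4*pi/5)} = sqrt(5)/2

E = 1, F = 0, G = u^2 + 1, so EG − F² = u^2 + 1. Taking the positive square root: √(EG − F²) = sqrt(u^2 + 1). At (u, v) = (1/2, -4*pi/5): sqrt(5)/2.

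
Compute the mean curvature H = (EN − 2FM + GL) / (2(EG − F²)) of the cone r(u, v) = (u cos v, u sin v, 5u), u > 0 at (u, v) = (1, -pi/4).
H = 5*sqrt(26)/52

With E = 26, F = 0, G = u^2, L = 0, M = 0, N = 5*sqrt(26)*u^2/(26*Abs(u)), assemble
  H = (EN − 2FM + GL) / (2(EG − F²)) = 5*sqrt(26)/(52*Abs(u)).
At (u, v) = (1, -pi/4): H = 5*sqrt(26)/52.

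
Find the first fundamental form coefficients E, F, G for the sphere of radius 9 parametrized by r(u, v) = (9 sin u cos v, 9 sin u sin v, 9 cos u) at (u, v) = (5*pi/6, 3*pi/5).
E = 81;  F = 0;  G = 81/4

Partials: r_u = (9*cos(u)*cos(v), 9*sin(v)*cos(u), -9*sin(u)), r_v = (-9*sin(u)*sin(v), 9*sin(u)*cos(v), 0). As functions of (u, v):
  E = r_u · r_u = 81,
  F = r_u · r_v = 0,
  G = r_v · r_v = 81*sin(u)^2.
Evaluating at (u, v) = (5*pi/6, 3*pi/5): E = 81, F = 0, G = 81/4.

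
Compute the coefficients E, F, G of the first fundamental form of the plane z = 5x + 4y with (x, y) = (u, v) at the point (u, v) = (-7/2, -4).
E = 26;  F = 20;  G = 17

Partials: r_u = (1, 0, 5), r_v = (0, 1, 4). As functions of (u, v):
  E = r_u · r_u = 26,
  F = r_u · r_v = 20,
  G = r_v · r_v = 17.
Evaluating at (u, v) = (-7/2, -4): E = 26, F = 20, G = 17.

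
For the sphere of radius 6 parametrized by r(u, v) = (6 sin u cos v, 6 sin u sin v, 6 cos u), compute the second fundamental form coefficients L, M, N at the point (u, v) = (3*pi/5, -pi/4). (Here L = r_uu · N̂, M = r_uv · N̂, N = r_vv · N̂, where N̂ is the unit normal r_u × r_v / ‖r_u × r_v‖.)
L = -6;  M = 0;  N = -15/4 - 3*sqrt(5)/4

Compute the unit normal N̂(u, v) = (sin(u)^2*cos(v)/Abs(sin(u)), sin(u)^2*sin(v)/Abs(sin(u)), sin(2*u)/(2*Abs(sin(u)))), and the second partials r_uu, r_uv, r_vv. Take dot products:
  L(u, v) = r_uu · N̂ = -6*sin(u)/Abs(sin(u)),
  M(u, v) = r_uv · N̂ = 0,
  N(u, v) = r_vv · N̂ = -6*sin(u)^3/Abs(sin(u)).
Evaluating at (u, v) = (3*pi/5, -pi/4):
  L = -6, M = 0, N = -15/4 - 3*sqrt(5)/4.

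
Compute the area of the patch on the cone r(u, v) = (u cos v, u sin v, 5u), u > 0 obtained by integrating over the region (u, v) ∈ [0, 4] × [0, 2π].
Area = 16*sqrt(26)*pi

Area = ∫∫ √(EG − F²) du dv with √(EG − F²) = sqrt(26)*Abs(u). Integrating over [0, 4] × [0, 2π] gives 16*sqrt(26)*pi.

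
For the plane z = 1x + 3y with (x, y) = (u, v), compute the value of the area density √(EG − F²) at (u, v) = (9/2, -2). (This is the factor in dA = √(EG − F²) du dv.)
√(EG − F²)|_{(9/2, -2)} = sqrt(11)

E = 2, F = 3, G = 10, so EG − F² = 11. Taking the positive square root: √(EG − F²) = sqrt(11). At (u, v) = (9/2, -2): sqrt(11).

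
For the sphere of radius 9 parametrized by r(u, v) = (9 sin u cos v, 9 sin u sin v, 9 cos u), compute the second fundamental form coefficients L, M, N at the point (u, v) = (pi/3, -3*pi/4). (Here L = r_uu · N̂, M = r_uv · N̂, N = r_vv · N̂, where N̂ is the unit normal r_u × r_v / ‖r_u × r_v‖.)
L = -9;  M = 0;  N = -27/4

Compute the unit normal N̂(u, v) = (sin(u)^2*cos(v)/Abs(sin(u)), sin(u)^2*sin(v)/Abs(sin(u)), sin(2*u)/(2*Abs(sin(u)))), and the second partials r_uu, r_uv, r_vv. Take dot products:
  L(u, v) = r_uu · N̂ = -9*sin(u)/Abs(sin(u)),
  M(u, v) = r_uv · N̂ = 0,
  N(u, v) = r_vv · N̂ = -9*sin(u)^3/Abs(sin(u)).
Evaluating at (u, v) = (pi/3, -3*pi/4):
  L = -9, M = 0, N = -27/4.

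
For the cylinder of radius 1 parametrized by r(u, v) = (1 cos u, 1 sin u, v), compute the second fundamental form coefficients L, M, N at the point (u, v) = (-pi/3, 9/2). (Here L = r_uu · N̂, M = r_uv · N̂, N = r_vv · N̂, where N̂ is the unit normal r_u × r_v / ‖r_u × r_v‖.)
L = -1;  M = 0;  N = 0

Compute the unit normal N̂(u, v) = (cos(u), sin(u), 0), and the second partials r_uu, r_uv, r_vv. Take dot products:
  L(u, v) = r_uu · N̂ = -1,
  M(u, v) = r_uv · N̂ = 0,
  N(u, v) = r_vv · N̂ = 0.
Evaluating at (u, v) = (-pi/3, 9/2):
  L = -1, M = 0, N = 0.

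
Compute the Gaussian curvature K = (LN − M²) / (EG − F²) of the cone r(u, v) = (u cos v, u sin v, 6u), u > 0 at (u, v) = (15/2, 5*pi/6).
K = 0

Coefficients of the first fundamental form: E = 37, F = 0, G = u^2.
Coefficients of the second fundamental form: L = 0, M = 0, N = 6*sqrt(37)*u^2/(37*Abs(u)).
Assemble K = (LN − M²)/(EG − F²) = 0. At (u, v) = (15/2, 5*pi/6): K = 0.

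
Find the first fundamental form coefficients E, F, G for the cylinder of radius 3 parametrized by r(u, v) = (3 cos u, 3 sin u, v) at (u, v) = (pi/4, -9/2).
E = 9;  F = 0;  G = 1

Partials: r_u = (-3*sin(u), 3*cos(u), 0), r_v = (0, 0, 1). As functions of (u, v):
  E = r_u · r_u = 9,
  F = r_u · r_v = 0,
  G = r_v · r_v = 1.
Evaluating at (u, v) = (pi/4, -9/2): E = 9, F = 0, G = 1.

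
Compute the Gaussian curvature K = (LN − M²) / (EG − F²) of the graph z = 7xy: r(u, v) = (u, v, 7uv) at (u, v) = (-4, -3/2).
K = -784/12823561

Coefficients of the first fundamental form: E = 49*v^2 + 1, F = 49*u*v, G = 49*u^2 + 1.
Coefficients of the second fundamental form: L = 0, M = 7/sqrt(49*u^2 + 49*v^2 + 1), N = 0.
Assemble K = (LN − M²)/(EG − F²) = -49/(2401*u^4 + 4802*u^2*v^2 + 98*u^2 + 2401*v^4 + 98*v^2 + 1). At (u, v) = (-4, -3/2): K = -784/12823561.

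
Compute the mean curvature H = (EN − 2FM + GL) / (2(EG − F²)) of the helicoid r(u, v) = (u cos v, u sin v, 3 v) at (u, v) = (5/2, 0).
H = 0

With E = 1, F = 0, G = u^2 + 9, L = 0, M = -3/sqrt(u^2 + 9), N = 0, assemble
  H = (EN − 2FM + GL) / (2(EG − F²)) = 0.
At (u, v) = (5/2, 0): H = 0.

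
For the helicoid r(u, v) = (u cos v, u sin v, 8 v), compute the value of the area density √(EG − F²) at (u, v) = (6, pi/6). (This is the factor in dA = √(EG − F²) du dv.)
√(EG − F²)|_{(6, pi/6)} = 10

E = 1, F = 0, G = u^2 + 64, so EG − F² = u^2 + 64. Taking the positive square root: √(EG − F²) = sqrt(u^2 + 64). At (u, v) = (6, pi/6): 10.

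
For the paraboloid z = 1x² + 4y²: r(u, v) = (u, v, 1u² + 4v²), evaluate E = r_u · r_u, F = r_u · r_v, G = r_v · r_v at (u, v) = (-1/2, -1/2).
E = 2;  F = 4;  G = 17

Partials: r_u = (1, 0, 2*u), r_v = (0, 1, 8*v). As functions of (u, v):
  E = r_u · r_u = 4*u^2 + 1,
  F = r_u · r_v = 16*u*v,
  G = r_v · r_v = 64*v^2 + 1.
Evaluating at (u, v) = (-1/2, -1/2): E = 2, F = 4, G = 17.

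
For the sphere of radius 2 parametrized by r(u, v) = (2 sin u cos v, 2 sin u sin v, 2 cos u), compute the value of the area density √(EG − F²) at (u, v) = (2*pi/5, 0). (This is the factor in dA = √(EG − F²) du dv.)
√(EG − F²)|_{(2*pi/5, 0)} = sqrt(2*sqrt(5) + 10)

E = 4, F = 0, G = 4*sin(u)^2, so EG − F² = 16*sin(u)^2. Taking the positive square root: √(EG − F²) = 4*Abs(sin(u)). At (u, v) = (2*pi/5, 0): sqrt(2*sqrt(5) + 10).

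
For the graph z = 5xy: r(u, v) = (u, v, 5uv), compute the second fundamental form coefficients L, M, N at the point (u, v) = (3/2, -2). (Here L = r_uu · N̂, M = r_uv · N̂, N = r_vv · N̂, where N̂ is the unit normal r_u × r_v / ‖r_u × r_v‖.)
L = 0;  M = 10*sqrt(629)/629;  N = 0

Compute the unit normal N̂(u, v) = (-5*v/sqrt(25*u^2 + 25*v^2 + 1), -5*u/sqrt(25*u^2 + 25*v^2 + 1), 1/sqrt(25*u^2 + 25*v^2 + 1)), and the second partials r_uu, r_uv, r_vv. Take dot products:
  L(u, v) = r_uu · N̂ = 0,
  M(u, v) = r_uv · N̂ = 5/sqrt(25*u^2 + 25*v^2 + 1),
  N(u, v) = r_vv · N̂ = 0.
Evaluating at (u, v) = (3/2, -2):
  L = 0, M = 10*sqrt(629)/629, N = 0.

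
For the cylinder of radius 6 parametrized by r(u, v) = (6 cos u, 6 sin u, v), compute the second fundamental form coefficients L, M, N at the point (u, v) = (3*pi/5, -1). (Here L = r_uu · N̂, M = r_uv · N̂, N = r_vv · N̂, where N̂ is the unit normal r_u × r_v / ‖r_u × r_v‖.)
L = -6;  M = 0;  N = 0

Compute the unit normal N̂(u, v) = (cos(u), sin(u), 0), and the second partials r_uu, r_uv, r_vv. Take dot products:
  L(u, v) = r_uu · N̂ = -6,
  M(u, v) = r_uv · N̂ = 0,
  N(u, v) = r_vv · N̂ = 0.
Evaluating at (u, v) = (3*pi/5, -1):
  L = -6, M = 0, N = 0.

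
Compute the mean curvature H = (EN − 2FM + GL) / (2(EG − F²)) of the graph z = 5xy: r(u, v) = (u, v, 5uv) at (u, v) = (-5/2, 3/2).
H = 1875*sqrt(854)/364658

With E = 25*v^2 + 1, F = 25*u*v, G = 25*u^2 + 1, L = 0, M = 5/sqrt(25*u^2 + 25*v^2 + 1), N = 0, assemble
  H = (EN − 2FM + GL) / (2(EG − F²)) = -125*u*v/(25*u^2 + 25*v^2 + 1)^(3/2).
At (u, v) = (-5/2, 3/2): H = 1875*sqrt(854)/364658.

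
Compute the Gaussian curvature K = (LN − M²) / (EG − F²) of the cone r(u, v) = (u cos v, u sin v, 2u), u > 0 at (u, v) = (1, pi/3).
K = 0

Coefficients of the first fundamental form: E = 5, F = 0, G = u^2.
Coefficients of the second fundamental form: L = 0, M = 0, N = 2*sqrt(5)*u^2/(5*Abs(u)).
Assemble K = (LN − M²)/(EG − F²) = 0. At (u, v) = (1, pi/3): K = 0.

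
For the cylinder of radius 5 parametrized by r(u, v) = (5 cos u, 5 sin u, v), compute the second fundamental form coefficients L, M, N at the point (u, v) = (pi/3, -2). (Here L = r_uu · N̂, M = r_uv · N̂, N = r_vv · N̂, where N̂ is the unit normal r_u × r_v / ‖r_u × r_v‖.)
L = -5;  M = 0;  N = 0

Compute the unit normal N̂(u, v) = (cos(u), sin(u), 0), and the second partials r_uu, r_uv, r_vv. Take dot products:
  L(u, v) = r_uu · N̂ = -5,
  M(u, v) = r_uv · N̂ = 0,
  N(u, v) = r_vv · N̂ = 0.
Evaluating at (u, v) = (pi/3, -2):
  L = -5, M = 0, N = 0.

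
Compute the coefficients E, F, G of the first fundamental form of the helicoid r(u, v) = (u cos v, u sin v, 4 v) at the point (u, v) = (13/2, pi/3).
E = 1;  F = 0;  G = 233/4

Partials: r_u = (cos(v), sin(v), 0), r_v = (-u*sin(v), u*cos(v), 4). As functions of (u, v):
  E = r_u · r_u = 1,
  F = r_u · r_v = 0,
  G = r_v · r_v = u^2 + 16.
Evaluating at (u, v) = (13/2, pi/3): E = 1, F = 0, G = 233/4.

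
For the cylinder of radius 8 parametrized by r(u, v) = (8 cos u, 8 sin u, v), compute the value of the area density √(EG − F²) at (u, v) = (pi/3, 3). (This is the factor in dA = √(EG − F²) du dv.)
√(EG − F²)|_{(pi/3, 3)} = 8

E = 64, F = 0, G = 1, so EG − F² = 64. Taking the positive square root: √(EG − F²) = 8. At (u, v) = (pi/3, 3): 8.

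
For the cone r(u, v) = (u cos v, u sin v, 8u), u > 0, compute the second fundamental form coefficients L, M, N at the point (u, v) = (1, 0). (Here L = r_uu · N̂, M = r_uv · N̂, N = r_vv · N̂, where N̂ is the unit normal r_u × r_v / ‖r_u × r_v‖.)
L = 0;  M = 0;  N = 8*sqrt(65)/65

Compute the unit normal N̂(u, v) = (-8*sqrt(65)*u*cos(v)/(65*Abs(u)), -8*sqrt(65)*u*sin(v)/(65*Abs(u)), sqrt(65)*u/(65*Abs(u))), and the second partials r_uu, r_uv, r_vv. Take dot products:
  L(u, v) = r_uu · N̂ = 0,
  M(u, v) = r_uv · N̂ = 0,
  N(u, v) = r_vv · N̂ = 8*sqrt(65)*u^2/(65*Abs(u)).
Evaluating at (u, v) = (1, 0):
  L = 0, M = 0, N = 8*sqrt(65)/65.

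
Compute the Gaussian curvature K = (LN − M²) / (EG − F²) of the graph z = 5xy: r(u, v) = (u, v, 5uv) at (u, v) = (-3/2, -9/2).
K = -100/1270129

Coefficients of the first fundamental form: E = 25*v^2 + 1, F = 25*u*v, G = 25*u^2 + 1.
Coefficients of the second fundamental form: L = 0, M = 5/sqrt(25*u^2 + 25*v^2 + 1), N = 0.
Assemble K = (LN − M²)/(EG − F²) = -25/(625*u^4 + 1250*u^2*v^2 + 50*u^2 + 625*v^4 + 50*v^2 + 1). At (u, v) = (-3/2, -9/2): K = -100/1270129.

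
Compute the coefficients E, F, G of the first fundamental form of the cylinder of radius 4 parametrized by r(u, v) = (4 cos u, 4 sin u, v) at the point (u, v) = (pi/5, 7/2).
E = 16;  F = 0;  G = 1

Partials: r_u = (-4*sin(u), 4*cos(u), 0), r_v = (0, 0, 1). As functions of (u, v):
  E = r_u · r_u = 16,
  F = r_u · r_v = 0,
  G = r_v · r_v = 1.
Evaluating at (u, v) = (pi/5, 7/2): E = 16, F = 0, G = 1.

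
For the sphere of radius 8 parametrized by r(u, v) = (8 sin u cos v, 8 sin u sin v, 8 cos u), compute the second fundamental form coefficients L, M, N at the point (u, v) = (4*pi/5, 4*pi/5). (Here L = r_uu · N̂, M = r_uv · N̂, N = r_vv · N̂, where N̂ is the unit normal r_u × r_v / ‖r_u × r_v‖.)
L = -8;  M = 0;  N = -5 + sqrt(5)

Compute the unit normal N̂(u, v) = (sin(u)^2*cos(v)/Abs(sin(u)), sin(u)^2*sin(v)/Abs(sin(u)), sin(2*u)/(2*Abs(sin(u)))), and the second partials r_uu, r_uv, r_vv. Take dot products:
  L(u, v) = r_uu · N̂ = -8*sin(u)/Abs(sin(u)),
  M(u, v) = r_uv · N̂ = 0,
  N(u, v) = r_vv · N̂ = -8*sin(u)^3/Abs(sin(u)).
Evaluating at (u, v) = (4*pi/5, 4*pi/5):
  L = -8, M = 0, N = -5 + sqrt(5).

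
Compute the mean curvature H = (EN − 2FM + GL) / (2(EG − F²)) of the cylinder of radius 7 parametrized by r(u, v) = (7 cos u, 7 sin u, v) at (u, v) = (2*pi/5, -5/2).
H = -1/14

With E = 49, F = 0, G = 1, L = -7, M = 0, N = 0, assemble
  H = (EN − 2FM + GL) / (2(EG − F²)) = -1/14.
At (u, v) = (2*pi/5, -5/2): H = -1/14.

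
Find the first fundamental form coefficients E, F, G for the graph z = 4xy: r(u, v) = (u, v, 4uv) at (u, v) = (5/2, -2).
E = 65;  F = -80;  G = 101

Partials: r_u = (1, 0, 4*v), r_v = (0, 1, 4*u). As functions of (u, v):
  E = r_u · r_u = 16*v^2 + 1,
  F = r_u · r_v = 16*u*v,
  G = r_v · r_v = 16*u^2 + 1.
Evaluating at (u, v) = (5/2, -2): E = 65, F = -80, G = 101.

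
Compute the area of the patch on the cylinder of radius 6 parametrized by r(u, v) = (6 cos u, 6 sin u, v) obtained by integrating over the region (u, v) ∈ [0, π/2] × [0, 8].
Area = 24*pi

Area = ∫∫ √(EG − F²) du dv with √(EG − F²) = 6. Integrating over [0, π/2] × [0, 8] gives 24*pi.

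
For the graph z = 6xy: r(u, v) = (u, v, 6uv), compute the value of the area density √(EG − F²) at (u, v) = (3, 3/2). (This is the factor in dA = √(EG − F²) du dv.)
√(EG − F²)|_{(3, 3/2)} = sqrt(406)

E = 36*v^2 + 1, F = 36*u*v, G = 36*u^2 + 1, so EG − F² = 36*u^2 + 36*v^2 + 1. Taking the positive square root: √(EG − F²) = sqrt(36*u^2 + 36*v^2 + 1). At (u, v) = (3, 3/2): sqrt(406).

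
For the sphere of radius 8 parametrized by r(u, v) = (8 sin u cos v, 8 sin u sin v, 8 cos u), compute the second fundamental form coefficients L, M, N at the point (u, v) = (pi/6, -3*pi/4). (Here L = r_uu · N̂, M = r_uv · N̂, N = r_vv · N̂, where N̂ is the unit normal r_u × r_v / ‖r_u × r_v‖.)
L = -8;  M = 0;  N = -2

Compute the unit normal N̂(u, v) = (sin(u)^2*cos(v)/Abs(sin(u)), sin(u)^2*sin(v)/Abs(sin(u)), sin(2*u)/(2*Abs(sin(u)))), and the second partials r_uu, r_uv, r_vv. Take dot products:
  L(u, v) = r_uu · N̂ = -8*sin(u)/Abs(sin(u)),
  M(u, v) = r_uv · N̂ = 0,
  N(u, v) = r_vv · N̂ = -8*sin(u)^3/Abs(sin(u)).
Evaluating at (u, v) = (pi/6, -3*pi/4):
  L = -8, M = 0, N = -2.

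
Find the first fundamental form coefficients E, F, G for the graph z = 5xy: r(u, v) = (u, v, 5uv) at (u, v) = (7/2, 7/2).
E = 1229/4;  F = 1225/4;  G = 1229/4

Partials: r_u = (1, 0, 5*v), r_v = (0, 1, 5*u). As functions of (u, v):
  E = r_u · r_u = 25*v^2 + 1,
  F = r_u · r_v = 25*u*v,
  G = r_v · r_v = 25*u^2 + 1.
Evaluating at (u, v) = (7/2, 7/2): E = 1229/4, F = 1225/4, G = 1229/4.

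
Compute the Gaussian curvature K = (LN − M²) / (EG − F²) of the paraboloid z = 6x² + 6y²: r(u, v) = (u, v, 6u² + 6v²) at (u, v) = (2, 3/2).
K = 144/811801

Coefficients of the first fundamental form: E = 144*u^2 + 1, F = 144*u*v, G = 144*v^2 + 1.
Coefficients of the second fundamental form: L = 12/sqrt(144*u^2 + 144*v^2 + 1), M = 0, N = 12/sqrt(144*u^2 + 144*v^2 + 1).
Assemble K = (LN − M²)/(EG − F²) = 144/(20736*u^4 + 41472*u^2*v^2 + 288*u^2 + 20736*v^4 + 288*v^2 + 1). At (u, v) = (2, 3/2): K = 144/811801.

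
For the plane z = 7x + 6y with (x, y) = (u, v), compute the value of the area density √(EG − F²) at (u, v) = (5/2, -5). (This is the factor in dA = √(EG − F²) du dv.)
√(EG − F²)|_{(5/2, -5)} = sqrt(86)

E = 50, F = 42, G = 37, so EG − F² = 86. Taking the positive square root: √(EG − F²) = sqrt(86). At (u, v) = (5/2, -5): sqrt(86).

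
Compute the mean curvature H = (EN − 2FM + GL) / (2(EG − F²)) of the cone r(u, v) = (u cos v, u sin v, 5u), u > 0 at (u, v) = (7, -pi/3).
H = 5*sqrt(26)/364

With E = 26, F = 0, G = u^2, L = 0, M = 0, N = 5*sqrt(26)*u^2/(26*Abs(u)), assemble
  H = (EN − 2FM + GL) / (2(EG − F²)) = 5*sqrt(26)/(52*Abs(u)).
At (u, v) = (7, -pi/3): H = 5*sqrt(26)/364.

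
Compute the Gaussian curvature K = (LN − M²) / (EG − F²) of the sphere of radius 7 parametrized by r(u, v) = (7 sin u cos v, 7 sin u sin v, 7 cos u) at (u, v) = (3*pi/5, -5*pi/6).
K = 1/49

Coefficients of the first fundamental form: E = 49, F = 0, G = 49*sin(u)^2.
Coefficients of the second fundamental form: L = -7*sin(u)/Abs(sin(u)), M = 0, N = -7*sin(u)^3/Abs(sin(u)).
Assemble K = (LN − M²)/(EG − F²) = 1/49. At (u, v) = (3*pi/5, -5*pi/6): K = 1/49.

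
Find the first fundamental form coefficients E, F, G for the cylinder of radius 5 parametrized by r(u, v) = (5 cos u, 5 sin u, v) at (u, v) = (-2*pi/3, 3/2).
E = 25;  F = 0;  G = 1

Partials: r_u = (-5*sin(u), 5*cos(u), 0), r_v = (0, 0, 1). As functions of (u, v):
  E = r_u · r_u = 25,
  F = r_u · r_v = 0,
  G = r_v · r_v = 1.
Evaluating at (u, v) = (-2*pi/3, 3/2): E = 25, F = 0, G = 1.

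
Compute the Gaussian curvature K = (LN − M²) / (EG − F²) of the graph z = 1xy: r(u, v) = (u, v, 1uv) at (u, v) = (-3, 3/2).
K = -16/2401

Coefficients of the first fundamental form: E = v^2 + 1, F = u*v, G = u^2 + 1.
Coefficients of the second fundamental form: L = 0, M = 1/sqrt(u^2 + v^2 + 1), N = 0.
Assemble K = (LN − M²)/(EG − F²) = 1/((u^2*v^2 - (u^2 + 1)*(v^2 + 1))*(u^2 + v^2 + 1)). At (u, v) = (-3, 3/2): K = -16/2401.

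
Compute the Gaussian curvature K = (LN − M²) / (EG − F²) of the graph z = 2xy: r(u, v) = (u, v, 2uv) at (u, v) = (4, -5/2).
K = -1/2025

Coefficients of the first fundamental form: E = 4*v^2 + 1, F = 4*u*v, G = 4*u^2 + 1.
Coefficients of the second fundamental form: L = 0, M = 2/sqrt(4*u^2 + 4*v^2 + 1), N = 0.
Assemble K = (LN − M²)/(EG − F²) = -4/(16*u^4 + 32*u^2*v^2 + 8*u^2 + 16*v^4 + 8*v^2 + 1). At (u, v) = (4, -5/2): K = -1/2025.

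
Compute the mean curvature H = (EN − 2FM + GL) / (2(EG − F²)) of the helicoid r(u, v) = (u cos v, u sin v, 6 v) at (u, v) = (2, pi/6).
H = 0

With E = 1, F = 0, G = u^2 + 36, L = 0, M = -6/sqrt(u^2 + 36), N = 0, assemble
  H = (EN − 2FM + GL) / (2(EG − F²)) = 0.
At (u, v) = (2, pi/6): H = 0.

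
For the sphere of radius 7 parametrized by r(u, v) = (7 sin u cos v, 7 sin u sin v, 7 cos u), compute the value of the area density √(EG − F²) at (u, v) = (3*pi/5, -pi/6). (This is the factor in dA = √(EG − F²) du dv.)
√(EG − F²)|_{(3*pi/5, -pi/6)} = 49*sqrt(2*sqrt(5) + 10)/4

E = 49, F = 0, G = 49*sin(u)^2, so EG − F² = 2401*sin(u)^2. Taking the positive square root: √(EG − F²) = 49*Abs(sin(u)). At (u, v) = (3*pi/5, -pi/6): 49*sqrt(2*sqrt(5) + 10)/4.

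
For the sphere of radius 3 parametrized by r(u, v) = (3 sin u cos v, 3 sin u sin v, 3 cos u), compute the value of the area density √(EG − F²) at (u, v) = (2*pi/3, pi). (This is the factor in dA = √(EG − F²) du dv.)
√(EG − F²)|_{(2*pi/3, pi)} = 9*sqrt(3)/2

E = 9, F = 0, G = 9*sin(u)^2, so EG − F² = 81*sin(u)^2. Taking the positive square root: √(EG − F²) = 9*Abs(sin(u)). At (u, v) = (2*pi/3, pi): 9*sqrt(3)/2.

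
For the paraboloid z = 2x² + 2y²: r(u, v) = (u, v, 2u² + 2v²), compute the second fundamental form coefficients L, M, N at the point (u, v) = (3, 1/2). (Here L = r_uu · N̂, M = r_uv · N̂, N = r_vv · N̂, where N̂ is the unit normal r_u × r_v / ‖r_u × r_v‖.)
L = 4*sqrt(149)/149;  M = 0;  N = 4*sqrt(149)/149

Compute the unit normal N̂(u, v) = (-4*u/sqrt(16*u^2 + 16*v^2 + 1), -4*v/sqrt(16*u^2 + 16*v^2 + 1), 1/sqrt(16*u^2 + 16*v^2 + 1)), and the second partials r_uu, r_uv, r_vv. Take dot products:
  L(u, v) = r_uu · N̂ = 4/sqrt(16*u^2 + 16*v^2 + 1),
  M(u, v) = r_uv · N̂ = 0,
  N(u, v) = r_vv · N̂ = 4/sqrt(16*u^2 + 16*v^2 + 1).
Evaluating at (u, v) = (3, 1/2):
  L = 4*sqrt(149)/149, M = 0, N = 4*sqrt(149)/149.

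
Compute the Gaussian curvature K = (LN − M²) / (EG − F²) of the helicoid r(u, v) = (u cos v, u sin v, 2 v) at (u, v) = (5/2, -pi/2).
K = -64/1681

Coefficients of the first fundamental form: E = 1, F = 0, G = u^2 + 4.
Coefficients of the second fundamental form: L = 0, M = -2/sqrt(u^2 + 4), N = 0.
Assemble K = (LN − M²)/(EG − F²) = -4/(u^2 + 4)^2. At (u, v) = (5/2, -pi/2): K = -64/1681.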